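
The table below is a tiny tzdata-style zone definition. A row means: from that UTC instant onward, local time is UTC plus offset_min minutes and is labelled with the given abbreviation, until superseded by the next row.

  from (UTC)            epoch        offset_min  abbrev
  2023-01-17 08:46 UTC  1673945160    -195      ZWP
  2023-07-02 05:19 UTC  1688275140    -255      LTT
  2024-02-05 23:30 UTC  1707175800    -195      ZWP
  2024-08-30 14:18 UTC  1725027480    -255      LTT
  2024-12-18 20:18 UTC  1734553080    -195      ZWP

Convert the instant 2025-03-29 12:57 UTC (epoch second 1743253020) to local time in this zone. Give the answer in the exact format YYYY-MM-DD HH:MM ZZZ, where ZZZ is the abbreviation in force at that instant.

2025-03-29 09:42 ZWP

Query: 2025-03-29 12:57 UTC
Rule 5/5 (ZWP, -03:15): 2024-12-18 20:18 UTC ≤ query < +∞
12·60 + 57 - 195 = 582 min
582 = 0·1440 + 582; 582 = 9·60 + 42 → 09:42, same day
→ 2025-03-29 09:42 ZWP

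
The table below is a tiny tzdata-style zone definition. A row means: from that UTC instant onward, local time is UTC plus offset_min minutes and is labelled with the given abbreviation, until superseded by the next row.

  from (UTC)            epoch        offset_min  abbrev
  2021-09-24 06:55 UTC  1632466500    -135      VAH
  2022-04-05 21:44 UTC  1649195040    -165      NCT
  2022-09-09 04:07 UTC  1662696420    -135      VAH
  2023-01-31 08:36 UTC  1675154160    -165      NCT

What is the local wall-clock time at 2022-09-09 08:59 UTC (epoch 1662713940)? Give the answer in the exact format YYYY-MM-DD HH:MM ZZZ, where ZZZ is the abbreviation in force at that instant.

2022-09-09 06:44 VAH

Query: 2022-09-09 08:59 UTC
Rule 3/4 (VAH, -02:15): 2022-09-09 04:07 UTC ≤ query < 2023-01-31 08:36 UTC
8·60 + 59 - 135 = 404 min
404 = 0·1440 + 404; 404 = 6·60 + 44 → 06:44, same day
→ 2022-09-09 06:44 VAH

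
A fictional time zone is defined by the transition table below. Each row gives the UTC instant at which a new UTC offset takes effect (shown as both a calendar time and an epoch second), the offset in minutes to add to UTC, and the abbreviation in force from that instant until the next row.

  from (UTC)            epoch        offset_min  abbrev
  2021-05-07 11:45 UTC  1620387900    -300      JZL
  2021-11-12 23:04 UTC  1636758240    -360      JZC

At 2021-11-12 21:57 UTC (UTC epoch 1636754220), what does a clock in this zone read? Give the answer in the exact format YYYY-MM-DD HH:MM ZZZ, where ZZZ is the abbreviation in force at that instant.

2021-11-12 16:57 JZL

Query: 2021-11-12 21:57 UTC
Rule 1/2 (JZL, -05:00): 2021-05-07 11:45 UTC ≤ query < 2021-11-12 23:04 UTC
21·60 + 57 - 300 = 1017 min
1017 = 0·1440 + 1017; 1017 = 16·60 + 57 → 16:57, same day
→ 2021-11-12 16:57 JZL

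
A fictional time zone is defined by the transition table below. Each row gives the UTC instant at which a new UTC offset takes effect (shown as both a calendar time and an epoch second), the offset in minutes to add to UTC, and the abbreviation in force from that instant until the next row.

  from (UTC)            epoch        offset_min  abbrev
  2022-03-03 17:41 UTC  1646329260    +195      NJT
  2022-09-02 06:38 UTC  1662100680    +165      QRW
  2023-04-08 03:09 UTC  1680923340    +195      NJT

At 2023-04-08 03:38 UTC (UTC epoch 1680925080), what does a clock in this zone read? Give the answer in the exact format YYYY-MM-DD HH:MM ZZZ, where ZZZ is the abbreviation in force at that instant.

Query: 2023-04-08 03:38 UTC
Rule 3/3 (NJT, +03:15): 2023-04-08 03:09 UTC ≤ query < +∞
3·60 + 38 + 195 = 413 min
413 = 0·1440 + 413; 413 = 6·60 + 53 → 06:53, same day
→ 2023-04-08 06:53 NJT

2023-04-08 06:53 NJT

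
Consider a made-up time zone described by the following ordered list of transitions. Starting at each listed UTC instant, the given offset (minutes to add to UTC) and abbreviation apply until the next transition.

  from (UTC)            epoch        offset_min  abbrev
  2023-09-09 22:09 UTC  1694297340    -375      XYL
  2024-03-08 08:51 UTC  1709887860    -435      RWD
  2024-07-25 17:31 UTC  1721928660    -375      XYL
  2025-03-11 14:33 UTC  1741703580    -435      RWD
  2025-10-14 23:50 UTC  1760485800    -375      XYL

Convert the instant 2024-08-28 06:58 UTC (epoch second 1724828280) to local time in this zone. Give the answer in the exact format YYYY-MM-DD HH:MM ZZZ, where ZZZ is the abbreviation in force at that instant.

Query: 2024-08-28 06:58 UTC
Rule 3/5 (XYL, -06:15): 2024-07-25 17:31 UTC ≤ query < 2025-03-11 14:33 UTC
6·60 + 58 - 375 = 43 min
43 = 0·1440 + 43; 43 = 0·60 + 43 → 00:43, same day
→ 2024-08-28 00:43 XYL

2024-08-28 00:43 XYL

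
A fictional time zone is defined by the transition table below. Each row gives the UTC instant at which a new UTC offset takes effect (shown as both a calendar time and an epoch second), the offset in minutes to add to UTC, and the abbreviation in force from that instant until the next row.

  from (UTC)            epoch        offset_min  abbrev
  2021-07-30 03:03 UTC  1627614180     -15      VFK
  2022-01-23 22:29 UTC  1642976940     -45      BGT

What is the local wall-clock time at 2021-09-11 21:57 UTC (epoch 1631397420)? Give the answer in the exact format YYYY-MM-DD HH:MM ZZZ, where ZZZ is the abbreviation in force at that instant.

Query: 2021-09-11 21:57 UTC
Rule 1/2 (VFK, -00:15): 2021-07-30 03:03 UTC ≤ query < 2022-01-23 22:29 UTC
21·60 + 57 - 15 = 1302 min
1302 = 0·1440 + 1302; 1302 = 21·60 + 42 → 21:42, same day
→ 2021-09-11 21:42 VFK

2021-09-11 21:42 VFK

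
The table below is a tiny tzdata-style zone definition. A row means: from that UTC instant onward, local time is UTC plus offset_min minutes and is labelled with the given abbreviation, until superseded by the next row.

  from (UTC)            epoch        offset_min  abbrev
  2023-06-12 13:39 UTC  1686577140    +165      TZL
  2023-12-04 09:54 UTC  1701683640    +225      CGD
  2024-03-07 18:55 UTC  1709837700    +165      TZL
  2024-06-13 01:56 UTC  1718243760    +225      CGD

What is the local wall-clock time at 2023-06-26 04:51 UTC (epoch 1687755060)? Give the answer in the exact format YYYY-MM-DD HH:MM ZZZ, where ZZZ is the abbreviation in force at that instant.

2023-06-26 07:36 TZL

Query: 2023-06-26 04:51 UTC
Rule 1/4 (TZL, +02:45): 2023-06-12 13:39 UTC ≤ query < 2023-12-04 09:54 UTC
4·60 + 51 + 165 = 456 min
456 = 0·1440 + 456; 456 = 7·60 + 36 → 07:36, same day
→ 2023-06-26 07:36 TZL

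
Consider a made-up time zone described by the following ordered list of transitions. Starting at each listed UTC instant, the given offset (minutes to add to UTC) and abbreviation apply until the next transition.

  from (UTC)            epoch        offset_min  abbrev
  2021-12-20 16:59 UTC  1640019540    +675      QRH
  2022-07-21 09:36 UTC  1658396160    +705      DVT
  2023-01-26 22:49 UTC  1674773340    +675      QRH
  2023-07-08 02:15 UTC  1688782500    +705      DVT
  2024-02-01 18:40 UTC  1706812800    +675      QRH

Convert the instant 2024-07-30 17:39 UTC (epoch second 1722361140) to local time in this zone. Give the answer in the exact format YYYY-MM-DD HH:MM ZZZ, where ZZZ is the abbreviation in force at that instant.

Query: 2024-07-30 17:39 UTC
Rule 5/5 (QRH, +11:15): 2024-02-01 18:40 UTC ≤ query < +∞
17·60 + 39 + 675 = 1734 min
1734 = 1·1440 + 294; 294 = 4·60 + 54 → 04:54, 2024-07-30 + 1 day = 2024-07-31
→ 2024-07-31 04:54 QRH

2024-07-31 04:54 QRH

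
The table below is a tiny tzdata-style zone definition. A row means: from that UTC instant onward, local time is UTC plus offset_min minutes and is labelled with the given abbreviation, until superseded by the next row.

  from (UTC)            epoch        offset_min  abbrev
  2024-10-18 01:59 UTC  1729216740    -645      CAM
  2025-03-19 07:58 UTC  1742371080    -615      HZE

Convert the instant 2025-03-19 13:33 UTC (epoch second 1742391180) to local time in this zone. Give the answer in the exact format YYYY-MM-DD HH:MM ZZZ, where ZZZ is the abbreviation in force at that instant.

Query: 2025-03-19 13:33 UTC
Rule 2/2 (HZE, -10:15): 2025-03-19 07:58 UTC ≤ query < +∞
13·60 + 33 - 615 = 198 min
198 = 0·1440 + 198; 198 = 3·60 + 18 → 03:18, same day
→ 2025-03-19 03:18 HZE

2025-03-19 03:18 HZE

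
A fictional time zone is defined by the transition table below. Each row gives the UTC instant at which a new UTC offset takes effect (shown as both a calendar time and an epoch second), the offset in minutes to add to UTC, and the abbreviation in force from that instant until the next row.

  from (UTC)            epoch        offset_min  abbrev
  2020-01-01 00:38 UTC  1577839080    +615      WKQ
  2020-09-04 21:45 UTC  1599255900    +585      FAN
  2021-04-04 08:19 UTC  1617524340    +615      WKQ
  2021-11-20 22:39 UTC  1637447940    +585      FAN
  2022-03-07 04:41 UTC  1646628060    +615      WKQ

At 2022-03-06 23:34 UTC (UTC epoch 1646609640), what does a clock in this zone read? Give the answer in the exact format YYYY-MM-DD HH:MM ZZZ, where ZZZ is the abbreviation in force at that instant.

2022-03-07 09:19 FAN

Query: 2022-03-06 23:34 UTC
Rule 4/5 (FAN, +09:45): 2021-11-20 22:39 UTC ≤ query < 2022-03-07 04:41 UTC
23·60 + 34 + 585 = 1999 min
1999 = 1·1440 + 559; 559 = 9·60 + 19 → 09:19, 2022-03-06 + 1 day = 2022-03-07
→ 2022-03-07 09:19 FAN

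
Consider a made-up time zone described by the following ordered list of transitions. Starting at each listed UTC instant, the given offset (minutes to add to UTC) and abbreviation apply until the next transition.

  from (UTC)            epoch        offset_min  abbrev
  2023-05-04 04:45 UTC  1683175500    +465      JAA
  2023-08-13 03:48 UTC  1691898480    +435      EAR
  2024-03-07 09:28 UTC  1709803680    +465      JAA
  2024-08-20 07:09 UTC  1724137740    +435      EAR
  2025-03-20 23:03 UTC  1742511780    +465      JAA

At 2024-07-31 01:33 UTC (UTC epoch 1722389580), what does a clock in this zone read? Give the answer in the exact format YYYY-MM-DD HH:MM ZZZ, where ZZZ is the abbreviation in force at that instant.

2024-07-31 09:18 JAA

Query: 2024-07-31 01:33 UTC
Rule 3/5 (JAA, +07:45): 2024-03-07 09:28 UTC ≤ query < 2024-08-20 07:09 UTC
1·60 + 33 + 465 = 558 min
558 = 0·1440 + 558; 558 = 9·60 + 18 → 09:18, same day
→ 2024-07-31 09:18 JAA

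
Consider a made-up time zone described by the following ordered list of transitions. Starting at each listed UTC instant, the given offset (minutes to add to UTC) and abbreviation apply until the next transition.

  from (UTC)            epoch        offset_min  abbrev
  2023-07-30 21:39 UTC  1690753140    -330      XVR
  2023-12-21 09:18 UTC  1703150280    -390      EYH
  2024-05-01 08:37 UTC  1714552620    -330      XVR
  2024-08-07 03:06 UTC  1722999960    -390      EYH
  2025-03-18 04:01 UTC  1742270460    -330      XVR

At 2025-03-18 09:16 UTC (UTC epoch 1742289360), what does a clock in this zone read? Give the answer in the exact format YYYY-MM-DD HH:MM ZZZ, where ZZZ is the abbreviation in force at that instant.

Query: 2025-03-18 09:16 UTC
Rule 5/5 (XVR, -05:30): 2025-03-18 04:01 UTC ≤ query < +∞
9·60 + 16 - 330 = 226 min
226 = 0·1440 + 226; 226 = 3·60 + 46 → 03:46, same day
→ 2025-03-18 03:46 XVR

2025-03-18 03:46 XVR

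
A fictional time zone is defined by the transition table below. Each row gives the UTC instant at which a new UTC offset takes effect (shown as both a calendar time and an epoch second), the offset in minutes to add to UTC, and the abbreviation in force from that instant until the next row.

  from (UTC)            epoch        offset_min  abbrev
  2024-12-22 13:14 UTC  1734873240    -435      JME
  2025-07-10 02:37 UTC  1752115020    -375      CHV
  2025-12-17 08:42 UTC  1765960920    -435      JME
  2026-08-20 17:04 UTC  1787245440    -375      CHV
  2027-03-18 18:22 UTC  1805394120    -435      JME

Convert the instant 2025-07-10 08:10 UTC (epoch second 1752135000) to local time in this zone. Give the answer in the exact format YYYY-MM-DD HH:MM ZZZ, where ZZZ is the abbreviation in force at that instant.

2025-07-10 01:55 CHV

Query: 2025-07-10 08:10 UTC
Rule 2/5 (CHV, -06:15): 2025-07-10 02:37 UTC ≤ query < 2025-12-17 08:42 UTC
8·60 + 10 - 375 = 115 min
115 = 0·1440 + 115; 115 = 1·60 + 55 → 01:55, same day
→ 2025-07-10 01:55 CHV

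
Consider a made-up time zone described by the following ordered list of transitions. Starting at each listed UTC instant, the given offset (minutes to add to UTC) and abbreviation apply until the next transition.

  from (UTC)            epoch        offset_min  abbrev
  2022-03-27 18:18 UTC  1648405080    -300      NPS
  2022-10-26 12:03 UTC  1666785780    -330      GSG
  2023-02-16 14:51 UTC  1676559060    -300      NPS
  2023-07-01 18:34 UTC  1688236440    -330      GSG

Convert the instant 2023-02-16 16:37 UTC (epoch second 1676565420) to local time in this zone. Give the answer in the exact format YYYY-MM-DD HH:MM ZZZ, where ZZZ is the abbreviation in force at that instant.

2023-02-16 11:37 NPS

Query: 2023-02-16 16:37 UTC
Rule 3/4 (NPS, -05:00): 2023-02-16 14:51 UTC ≤ query < 2023-07-01 18:34 UTC
16·60 + 37 - 300 = 697 min
697 = 0·1440 + 697; 697 = 11·60 + 37 → 11:37, same day
→ 2023-02-16 11:37 NPS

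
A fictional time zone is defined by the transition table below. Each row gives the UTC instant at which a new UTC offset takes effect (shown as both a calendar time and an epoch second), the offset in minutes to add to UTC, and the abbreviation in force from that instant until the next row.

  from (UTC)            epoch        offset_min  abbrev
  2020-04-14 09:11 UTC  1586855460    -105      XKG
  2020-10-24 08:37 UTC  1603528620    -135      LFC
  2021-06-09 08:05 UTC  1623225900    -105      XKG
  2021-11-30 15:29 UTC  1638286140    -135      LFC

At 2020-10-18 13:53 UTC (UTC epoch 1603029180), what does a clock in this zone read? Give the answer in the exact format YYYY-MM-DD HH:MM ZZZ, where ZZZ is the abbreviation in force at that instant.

Query: 2020-10-18 13:53 UTC
Rule 1/4 (XKG, -01:45): 2020-04-14 09:11 UTC ≤ query < 2020-10-24 08:37 UTC
13·60 + 53 - 105 = 728 min
728 = 0·1440 + 728; 728 = 12·60 + 8 → 12:08, same day
→ 2020-10-18 12:08 XKG

2020-10-18 12:08 XKG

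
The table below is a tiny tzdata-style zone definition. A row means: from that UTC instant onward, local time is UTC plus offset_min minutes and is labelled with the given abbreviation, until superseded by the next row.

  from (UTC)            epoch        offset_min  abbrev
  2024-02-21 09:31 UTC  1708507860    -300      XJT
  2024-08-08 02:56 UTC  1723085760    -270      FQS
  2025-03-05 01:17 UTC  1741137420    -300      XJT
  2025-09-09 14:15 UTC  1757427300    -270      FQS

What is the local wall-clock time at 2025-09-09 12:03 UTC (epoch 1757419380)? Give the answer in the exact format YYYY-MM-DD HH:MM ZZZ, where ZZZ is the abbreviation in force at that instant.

Query: 2025-09-09 12:03 UTC
Rule 3/4 (XJT, -05:00): 2025-03-05 01:17 UTC ≤ query < 2025-09-09 14:15 UTC
12·60 + 3 - 300 = 423 min
423 = 0·1440 + 423; 423 = 7·60 + 3 → 07:03, same day
→ 2025-09-09 07:03 XJT

2025-09-09 07:03 XJT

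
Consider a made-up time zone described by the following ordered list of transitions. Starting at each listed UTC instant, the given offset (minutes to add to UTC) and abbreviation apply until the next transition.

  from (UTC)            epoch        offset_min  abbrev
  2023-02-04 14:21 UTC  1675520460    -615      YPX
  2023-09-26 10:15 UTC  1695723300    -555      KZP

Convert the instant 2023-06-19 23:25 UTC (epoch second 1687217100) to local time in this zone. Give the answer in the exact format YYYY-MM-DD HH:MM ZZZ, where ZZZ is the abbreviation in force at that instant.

2023-06-19 13:10 YPX

Query: 2023-06-19 23:25 UTC
Rule 1/2 (YPX, -10:15): 2023-02-04 14:21 UTC ≤ query < 2023-09-26 10:15 UTC
23·60 + 25 - 615 = 790 min
790 = 0·1440 + 790; 790 = 13·60 + 10 → 13:10, same day
→ 2023-06-19 13:10 YPX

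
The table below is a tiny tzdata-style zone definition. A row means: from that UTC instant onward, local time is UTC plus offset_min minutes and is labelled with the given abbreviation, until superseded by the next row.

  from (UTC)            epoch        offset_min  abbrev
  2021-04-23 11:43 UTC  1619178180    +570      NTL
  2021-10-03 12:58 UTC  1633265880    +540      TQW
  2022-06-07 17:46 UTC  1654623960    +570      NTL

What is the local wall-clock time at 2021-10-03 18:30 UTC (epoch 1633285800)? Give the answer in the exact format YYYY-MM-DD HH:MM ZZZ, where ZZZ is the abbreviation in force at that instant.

2021-10-04 03:30 TQW

Query: 2021-10-03 18:30 UTC
Rule 2/3 (TQW, +09:00): 2021-10-03 12:58 UTC ≤ query < 2022-06-07 17:46 UTC
18·60 + 30 + 540 = 1650 min
1650 = 1·1440 + 210; 210 = 3·60 + 30 → 03:30, 2021-10-03 + 1 day = 2021-10-04
→ 2021-10-04 03:30 TQW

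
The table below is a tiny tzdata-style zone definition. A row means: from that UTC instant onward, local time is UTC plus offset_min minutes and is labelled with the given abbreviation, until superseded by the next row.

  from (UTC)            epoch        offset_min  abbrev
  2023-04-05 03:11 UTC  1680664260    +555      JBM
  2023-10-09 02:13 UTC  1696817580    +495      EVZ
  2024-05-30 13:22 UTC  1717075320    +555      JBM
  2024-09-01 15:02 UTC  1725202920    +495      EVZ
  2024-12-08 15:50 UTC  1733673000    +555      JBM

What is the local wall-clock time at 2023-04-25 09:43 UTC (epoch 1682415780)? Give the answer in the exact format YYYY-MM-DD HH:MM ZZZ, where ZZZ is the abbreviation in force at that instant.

2023-04-25 18:58 JBM

Query: 2023-04-25 09:43 UTC
Rule 1/5 (JBM, +09:15): 2023-04-05 03:11 UTC ≤ query < 2023-10-09 02:13 UTC
9·60 + 43 + 555 = 1138 min
1138 = 0·1440 + 1138; 1138 = 18·60 + 58 → 18:58, same day
→ 2023-04-25 18:58 JBM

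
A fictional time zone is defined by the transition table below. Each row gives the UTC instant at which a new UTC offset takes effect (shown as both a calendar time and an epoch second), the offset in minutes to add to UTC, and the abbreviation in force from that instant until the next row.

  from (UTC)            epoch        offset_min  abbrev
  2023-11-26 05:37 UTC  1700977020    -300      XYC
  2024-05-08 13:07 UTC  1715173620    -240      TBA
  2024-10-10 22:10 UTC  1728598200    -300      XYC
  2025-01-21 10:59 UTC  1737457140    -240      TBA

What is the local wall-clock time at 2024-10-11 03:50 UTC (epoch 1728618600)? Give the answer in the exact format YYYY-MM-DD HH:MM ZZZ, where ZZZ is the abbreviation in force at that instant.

2024-10-10 22:50 XYC

Query: 2024-10-11 03:50 UTC
Rule 3/4 (XYC, -05:00): 2024-10-10 22:10 UTC ≤ query < 2025-01-21 10:59 UTC
3·60 + 50 - 300 = -70 min
-70 = -1·1440 + 1370; 1370 = 22·60 + 50 → 22:50, 2024-10-11 - 1 day = 2024-10-10
→ 2024-10-10 22:50 XYC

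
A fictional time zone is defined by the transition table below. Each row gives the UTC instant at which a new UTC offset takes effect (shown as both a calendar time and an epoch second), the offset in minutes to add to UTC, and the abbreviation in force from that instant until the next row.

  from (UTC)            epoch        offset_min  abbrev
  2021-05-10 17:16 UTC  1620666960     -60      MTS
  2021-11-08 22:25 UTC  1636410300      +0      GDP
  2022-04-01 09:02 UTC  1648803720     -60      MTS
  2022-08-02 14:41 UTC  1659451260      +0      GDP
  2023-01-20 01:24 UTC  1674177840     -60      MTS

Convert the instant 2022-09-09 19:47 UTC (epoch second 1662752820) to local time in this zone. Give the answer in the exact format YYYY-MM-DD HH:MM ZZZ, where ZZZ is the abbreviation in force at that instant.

Query: 2022-09-09 19:47 UTC
Rule 4/5 (GDP, +00:00): 2022-08-02 14:41 UTC ≤ query < 2023-01-20 01:24 UTC
19·60 + 47 + 0 = 1187 min
1187 = 0·1440 + 1187; 1187 = 19·60 + 47 → 19:47, same day
→ 2022-09-09 19:47 GDP

2022-09-09 19:47 GDP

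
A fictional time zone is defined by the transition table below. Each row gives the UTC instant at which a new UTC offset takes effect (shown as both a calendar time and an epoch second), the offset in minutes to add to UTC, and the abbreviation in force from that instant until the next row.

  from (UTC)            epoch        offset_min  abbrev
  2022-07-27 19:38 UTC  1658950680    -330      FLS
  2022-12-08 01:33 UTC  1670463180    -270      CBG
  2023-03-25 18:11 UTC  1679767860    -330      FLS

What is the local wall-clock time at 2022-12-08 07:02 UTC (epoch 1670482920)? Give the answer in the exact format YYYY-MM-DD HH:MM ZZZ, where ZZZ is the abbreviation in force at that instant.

2022-12-08 02:32 CBG

Query: 2022-12-08 07:02 UTC
Rule 2/3 (CBG, -04:30): 2022-12-08 01:33 UTC ≤ query < 2023-03-25 18:11 UTC
7·60 + 2 - 270 = 152 min
152 = 0·1440 + 152; 152 = 2·60 + 32 → 02:32, same day
→ 2022-12-08 02:32 CBG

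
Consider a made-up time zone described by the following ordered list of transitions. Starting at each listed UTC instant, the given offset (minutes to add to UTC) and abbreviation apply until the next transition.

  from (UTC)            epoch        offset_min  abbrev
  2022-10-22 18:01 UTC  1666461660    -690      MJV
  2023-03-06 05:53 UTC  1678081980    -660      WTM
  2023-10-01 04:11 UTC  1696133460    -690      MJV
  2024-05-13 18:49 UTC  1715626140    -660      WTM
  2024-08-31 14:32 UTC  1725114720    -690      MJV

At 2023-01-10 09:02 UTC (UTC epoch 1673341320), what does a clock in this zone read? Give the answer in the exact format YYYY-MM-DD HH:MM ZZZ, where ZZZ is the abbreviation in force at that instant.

2023-01-09 21:32 MJV

Query: 2023-01-10 09:02 UTC
Rule 1/5 (MJV, -11:30): 2022-10-22 18:01 UTC ≤ query < 2023-03-06 05:53 UTC
9·60 + 2 - 690 = -148 min
-148 = -1·1440 + 1292; 1292 = 21·60 + 32 → 21:32, 2023-01-10 - 1 day = 2023-01-09
→ 2023-01-09 21:32 MJV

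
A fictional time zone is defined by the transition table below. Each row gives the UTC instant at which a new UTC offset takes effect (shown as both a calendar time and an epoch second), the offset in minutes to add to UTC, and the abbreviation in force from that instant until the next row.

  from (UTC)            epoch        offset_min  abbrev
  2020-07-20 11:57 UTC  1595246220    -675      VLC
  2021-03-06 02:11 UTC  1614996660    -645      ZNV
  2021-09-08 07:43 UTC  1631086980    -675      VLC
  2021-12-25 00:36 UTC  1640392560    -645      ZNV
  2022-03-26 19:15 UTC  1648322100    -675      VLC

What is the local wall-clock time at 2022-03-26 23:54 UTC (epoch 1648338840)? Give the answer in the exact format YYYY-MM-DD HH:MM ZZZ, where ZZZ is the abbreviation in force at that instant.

2022-03-26 12:39 VLC

Query: 2022-03-26 23:54 UTC
Rule 5/5 (VLC, -11:15): 2022-03-26 19:15 UTC ≤ query < +∞
23·60 + 54 - 675 = 759 min
759 = 0·1440 + 759; 759 = 12·60 + 39 → 12:39, same day
→ 2022-03-26 12:39 VLC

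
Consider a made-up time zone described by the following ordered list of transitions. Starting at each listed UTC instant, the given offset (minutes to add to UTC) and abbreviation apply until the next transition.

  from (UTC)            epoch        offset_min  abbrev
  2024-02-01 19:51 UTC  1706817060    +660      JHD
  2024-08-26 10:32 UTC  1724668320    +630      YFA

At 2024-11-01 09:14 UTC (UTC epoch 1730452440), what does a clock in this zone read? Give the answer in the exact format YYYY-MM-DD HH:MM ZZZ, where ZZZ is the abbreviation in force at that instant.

Query: 2024-11-01 09:14 UTC
Rule 2/2 (YFA, +10:30): 2024-08-26 10:32 UTC ≤ query < +∞
9·60 + 14 + 630 = 1184 min
1184 = 0·1440 + 1184; 1184 = 19·60 + 44 → 19:44, same day
→ 2024-11-01 19:44 YFA

2024-11-01 19:44 YFA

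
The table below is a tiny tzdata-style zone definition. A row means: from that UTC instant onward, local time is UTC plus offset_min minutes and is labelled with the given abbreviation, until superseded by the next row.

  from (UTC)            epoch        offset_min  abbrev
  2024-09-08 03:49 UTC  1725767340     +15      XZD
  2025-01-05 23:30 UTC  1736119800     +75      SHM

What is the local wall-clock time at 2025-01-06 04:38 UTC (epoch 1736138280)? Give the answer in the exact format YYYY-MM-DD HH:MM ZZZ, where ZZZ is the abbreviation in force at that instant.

2025-01-06 05:53 SHM

Query: 2025-01-06 04:38 UTC
Rule 2/2 (SHM, +01:15): 2025-01-05 23:30 UTC ≤ query < +∞
4·60 + 38 + 75 = 353 min
353 = 0·1440 + 353; 353 = 5·60 + 53 → 05:53, same day
→ 2025-01-06 05:53 SHM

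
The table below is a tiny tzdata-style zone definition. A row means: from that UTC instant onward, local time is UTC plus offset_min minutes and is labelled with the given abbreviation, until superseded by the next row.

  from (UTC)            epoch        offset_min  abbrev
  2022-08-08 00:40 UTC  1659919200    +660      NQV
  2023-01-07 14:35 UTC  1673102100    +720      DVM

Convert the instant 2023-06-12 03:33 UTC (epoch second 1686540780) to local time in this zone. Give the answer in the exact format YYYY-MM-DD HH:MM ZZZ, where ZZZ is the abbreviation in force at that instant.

2023-06-12 15:33 DVM

Query: 2023-06-12 03:33 UTC
Rule 2/2 (DVM, +12:00): 2023-01-07 14:35 UTC ≤ query < +∞
3·60 + 33 + 720 = 933 min
933 = 0·1440 + 933; 933 = 15·60 + 33 → 15:33, same day
→ 2023-06-12 15:33 DVM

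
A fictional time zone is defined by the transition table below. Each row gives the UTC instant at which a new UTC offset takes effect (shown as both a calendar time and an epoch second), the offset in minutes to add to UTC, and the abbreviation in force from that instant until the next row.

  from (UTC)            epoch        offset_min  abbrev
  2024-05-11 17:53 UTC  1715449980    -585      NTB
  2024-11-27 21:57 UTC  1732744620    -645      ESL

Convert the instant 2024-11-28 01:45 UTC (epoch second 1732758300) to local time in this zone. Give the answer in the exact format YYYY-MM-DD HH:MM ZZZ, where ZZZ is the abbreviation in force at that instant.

2024-11-27 15:00 ESL

Query: 2024-11-28 01:45 UTC
Rule 2/2 (ESL, -10:45): 2024-11-27 21:57 UTC ≤ query < +∞
1·60 + 45 - 645 = -540 min
-540 = -1·1440 + 900; 900 = 15·60 + 0 → 15:00, 2024-11-28 - 1 day = 2024-11-27
→ 2024-11-27 15:00 ESL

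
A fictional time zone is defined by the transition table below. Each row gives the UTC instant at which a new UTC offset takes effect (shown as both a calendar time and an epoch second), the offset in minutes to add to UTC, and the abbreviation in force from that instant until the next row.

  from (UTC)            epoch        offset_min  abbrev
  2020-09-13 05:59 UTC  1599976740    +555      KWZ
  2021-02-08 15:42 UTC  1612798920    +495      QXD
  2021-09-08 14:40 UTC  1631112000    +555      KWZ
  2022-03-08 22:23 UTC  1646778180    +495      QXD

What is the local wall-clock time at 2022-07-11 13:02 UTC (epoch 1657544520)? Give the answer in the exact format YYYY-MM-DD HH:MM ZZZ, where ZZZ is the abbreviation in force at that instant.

2022-07-11 21:17 QXD

Query: 2022-07-11 13:02 UTC
Rule 4/4 (QXD, +08:15): 2022-03-08 22:23 UTC ≤ query < +∞
13·60 + 2 + 495 = 1277 min
1277 = 0·1440 + 1277; 1277 = 21·60 + 17 → 21:17, same day
→ 2022-07-11 21:17 QXD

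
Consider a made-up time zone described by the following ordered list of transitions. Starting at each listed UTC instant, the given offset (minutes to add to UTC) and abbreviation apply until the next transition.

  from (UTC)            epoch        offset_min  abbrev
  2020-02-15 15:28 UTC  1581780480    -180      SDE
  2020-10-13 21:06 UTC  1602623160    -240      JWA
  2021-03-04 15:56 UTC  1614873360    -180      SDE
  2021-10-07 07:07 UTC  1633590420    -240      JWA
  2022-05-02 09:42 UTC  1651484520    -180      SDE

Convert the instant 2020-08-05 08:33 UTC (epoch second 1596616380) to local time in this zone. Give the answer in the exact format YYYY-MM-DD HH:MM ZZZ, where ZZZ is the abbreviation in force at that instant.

2020-08-05 05:33 SDE

Query: 2020-08-05 08:33 UTC
Rule 1/5 (SDE, -03:00): 2020-02-15 15:28 UTC ≤ query < 2020-10-13 21:06 UTC
8·60 + 33 - 180 = 333 min
333 = 0·1440 + 333; 333 = 5·60 + 33 → 05:33, same day
→ 2020-08-05 05:33 SDE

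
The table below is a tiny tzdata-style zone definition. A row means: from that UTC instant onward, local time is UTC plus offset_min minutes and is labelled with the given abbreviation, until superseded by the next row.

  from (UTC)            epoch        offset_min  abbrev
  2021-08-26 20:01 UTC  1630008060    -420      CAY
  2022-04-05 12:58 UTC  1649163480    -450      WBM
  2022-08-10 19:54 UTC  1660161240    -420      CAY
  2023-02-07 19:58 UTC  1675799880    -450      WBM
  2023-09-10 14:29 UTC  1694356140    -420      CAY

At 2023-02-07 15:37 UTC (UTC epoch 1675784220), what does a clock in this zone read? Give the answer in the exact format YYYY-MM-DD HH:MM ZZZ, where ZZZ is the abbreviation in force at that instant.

Query: 2023-02-07 15:37 UTC
Rule 3/5 (CAY, -07:00): 2022-08-10 19:54 UTC ≤ query < 2023-02-07 19:58 UTC
15·60 + 37 - 420 = 517 min
517 = 0·1440 + 517; 517 = 8·60 + 37 → 08:37, same day
→ 2023-02-07 08:37 CAY

2023-02-07 08:37 CAY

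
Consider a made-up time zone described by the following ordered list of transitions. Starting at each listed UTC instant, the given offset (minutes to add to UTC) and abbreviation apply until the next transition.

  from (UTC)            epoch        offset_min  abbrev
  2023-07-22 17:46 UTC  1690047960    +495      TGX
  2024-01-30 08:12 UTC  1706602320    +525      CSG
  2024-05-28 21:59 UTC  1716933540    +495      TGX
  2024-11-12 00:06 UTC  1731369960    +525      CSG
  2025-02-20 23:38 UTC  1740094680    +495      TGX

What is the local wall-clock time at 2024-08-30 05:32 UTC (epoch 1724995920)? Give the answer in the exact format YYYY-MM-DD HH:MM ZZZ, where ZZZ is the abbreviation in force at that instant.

2024-08-30 13:47 TGX

Query: 2024-08-30 05:32 UTC
Rule 3/5 (TGX, +08:15): 2024-05-28 21:59 UTC ≤ query < 2024-11-12 00:06 UTC
5·60 + 32 + 495 = 827 min
827 = 0·1440 + 827; 827 = 13·60 + 47 → 13:47, same day
→ 2024-08-30 13:47 TGX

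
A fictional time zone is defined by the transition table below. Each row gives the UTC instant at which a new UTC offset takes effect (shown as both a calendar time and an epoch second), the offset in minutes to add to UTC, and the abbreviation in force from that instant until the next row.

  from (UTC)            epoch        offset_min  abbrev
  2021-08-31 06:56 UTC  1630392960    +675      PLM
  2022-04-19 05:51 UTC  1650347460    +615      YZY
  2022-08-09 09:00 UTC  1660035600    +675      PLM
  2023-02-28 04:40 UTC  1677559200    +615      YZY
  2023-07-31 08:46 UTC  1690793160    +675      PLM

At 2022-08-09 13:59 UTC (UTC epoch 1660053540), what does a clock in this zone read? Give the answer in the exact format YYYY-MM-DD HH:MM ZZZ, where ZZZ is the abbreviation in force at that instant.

Query: 2022-08-09 13:59 UTC
Rule 3/5 (PLM, +11:15): 2022-08-09 09:00 UTC ≤ query < 2023-02-28 04:40 UTC
13·60 + 59 + 675 = 1514 min
1514 = 1·1440 + 74; 74 = 1·60 + 14 → 01:14, 2022-08-09 + 1 day = 2022-08-10
→ 2022-08-10 01:14 PLM

2022-08-10 01:14 PLM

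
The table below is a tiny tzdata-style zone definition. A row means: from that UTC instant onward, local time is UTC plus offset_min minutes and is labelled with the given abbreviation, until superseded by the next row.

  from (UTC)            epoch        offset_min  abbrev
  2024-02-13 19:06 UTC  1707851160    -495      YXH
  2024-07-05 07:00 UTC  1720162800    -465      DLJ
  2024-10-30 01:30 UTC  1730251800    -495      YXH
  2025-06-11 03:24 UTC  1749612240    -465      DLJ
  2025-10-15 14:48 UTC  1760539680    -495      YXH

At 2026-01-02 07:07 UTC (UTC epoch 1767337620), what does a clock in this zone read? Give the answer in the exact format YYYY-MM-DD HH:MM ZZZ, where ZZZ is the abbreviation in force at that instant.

Query: 2026-01-02 07:07 UTC
Rule 5/5 (YXH, -08:15): 2025-10-15 14:48 UTC ≤ query < +∞
7·60 + 7 - 495 = -68 min
-68 = -1·1440 + 1372; 1372 = 22·60 + 52 → 22:52, 2026-01-02 - 1 day = 2026-01-01
→ 2026-01-01 22:52 YXH

2026-01-01 22:52 YXH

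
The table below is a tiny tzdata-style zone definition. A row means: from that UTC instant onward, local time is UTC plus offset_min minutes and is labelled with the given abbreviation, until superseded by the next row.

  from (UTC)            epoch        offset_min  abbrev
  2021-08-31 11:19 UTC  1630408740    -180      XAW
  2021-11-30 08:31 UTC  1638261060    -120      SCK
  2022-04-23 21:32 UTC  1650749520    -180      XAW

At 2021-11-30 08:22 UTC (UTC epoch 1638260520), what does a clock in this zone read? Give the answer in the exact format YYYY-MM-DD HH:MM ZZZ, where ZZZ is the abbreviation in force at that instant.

2021-11-30 05:22 XAW

Query: 2021-11-30 08:22 UTC
Rule 1/3 (XAW, -03:00): 2021-08-31 11:19 UTC ≤ query < 2021-11-30 08:31 UTC
8·60 + 22 - 180 = 322 min
322 = 0·1440 + 322; 322 = 5·60 + 22 → 05:22, same day
→ 2021-11-30 05:22 XAW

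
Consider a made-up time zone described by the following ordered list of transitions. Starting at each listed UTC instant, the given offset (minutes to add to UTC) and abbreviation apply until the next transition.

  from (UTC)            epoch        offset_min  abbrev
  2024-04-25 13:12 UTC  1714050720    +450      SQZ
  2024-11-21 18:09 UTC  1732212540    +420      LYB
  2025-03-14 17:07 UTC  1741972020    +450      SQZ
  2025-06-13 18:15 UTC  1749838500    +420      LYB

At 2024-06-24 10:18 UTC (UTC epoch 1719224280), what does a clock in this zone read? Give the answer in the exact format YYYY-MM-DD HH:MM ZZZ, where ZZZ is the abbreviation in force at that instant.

Query: 2024-06-24 10:18 UTC
Rule 1/4 (SQZ, +07:30): 2024-04-25 13:12 UTC ≤ query < 2024-11-21 18:09 UTC
10·60 + 18 + 450 = 1068 min
1068 = 0·1440 + 1068; 1068 = 17·60 + 48 → 17:48, same day
→ 2024-06-24 17:48 SQZ

2024-06-24 17:48 SQZ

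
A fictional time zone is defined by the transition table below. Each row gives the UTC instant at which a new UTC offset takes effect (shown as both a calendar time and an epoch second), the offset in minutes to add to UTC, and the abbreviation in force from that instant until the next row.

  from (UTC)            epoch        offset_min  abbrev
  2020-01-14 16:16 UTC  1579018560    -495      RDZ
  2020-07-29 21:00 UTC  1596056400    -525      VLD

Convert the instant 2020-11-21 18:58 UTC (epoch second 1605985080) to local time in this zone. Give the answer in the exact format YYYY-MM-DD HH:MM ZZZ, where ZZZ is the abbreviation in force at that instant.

Query: 2020-11-21 18:58 UTC
Rule 2/2 (VLD, -08:45): 2020-07-29 21:00 UTC ≤ query < +∞
18·60 + 58 - 525 = 613 min
613 = 0·1440 + 613; 613 = 10·60 + 13 → 10:13, same day
→ 2020-11-21 10:13 VLD

2020-11-21 10:13 VLD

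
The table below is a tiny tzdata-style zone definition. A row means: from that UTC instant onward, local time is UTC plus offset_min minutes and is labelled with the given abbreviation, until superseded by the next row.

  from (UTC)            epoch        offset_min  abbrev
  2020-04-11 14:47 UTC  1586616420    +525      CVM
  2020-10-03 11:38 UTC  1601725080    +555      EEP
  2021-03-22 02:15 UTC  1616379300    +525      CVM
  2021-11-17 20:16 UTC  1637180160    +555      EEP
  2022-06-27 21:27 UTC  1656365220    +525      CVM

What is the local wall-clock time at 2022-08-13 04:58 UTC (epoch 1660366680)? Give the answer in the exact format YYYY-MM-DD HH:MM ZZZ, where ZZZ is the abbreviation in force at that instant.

2022-08-13 13:43 CVM

Query: 2022-08-13 04:58 UTC
Rule 5/5 (CVM, +08:45): 2022-06-27 21:27 UTC ≤ query < +∞
4·60 + 58 + 525 = 823 min
823 = 0·1440 + 823; 823 = 13·60 + 43 → 13:43, same day
→ 2022-08-13 13:43 CVM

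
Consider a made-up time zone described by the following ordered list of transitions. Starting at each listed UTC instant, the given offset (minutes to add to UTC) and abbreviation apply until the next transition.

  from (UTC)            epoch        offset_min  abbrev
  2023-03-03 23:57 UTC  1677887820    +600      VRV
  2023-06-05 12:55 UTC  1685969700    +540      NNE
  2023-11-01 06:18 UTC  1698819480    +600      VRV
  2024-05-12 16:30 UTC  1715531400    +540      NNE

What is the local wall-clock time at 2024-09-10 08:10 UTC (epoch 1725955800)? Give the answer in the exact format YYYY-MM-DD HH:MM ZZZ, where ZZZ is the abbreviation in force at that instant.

Query: 2024-09-10 08:10 UTC
Rule 4/4 (NNE, +09:00): 2024-05-12 16:30 UTC ≤ query < +∞
8·60 + 10 + 540 = 1030 min
1030 = 0·1440 + 1030; 1030 = 17·60 + 10 → 17:10, same day
→ 2024-09-10 17:10 NNE

2024-09-10 17:10 NNE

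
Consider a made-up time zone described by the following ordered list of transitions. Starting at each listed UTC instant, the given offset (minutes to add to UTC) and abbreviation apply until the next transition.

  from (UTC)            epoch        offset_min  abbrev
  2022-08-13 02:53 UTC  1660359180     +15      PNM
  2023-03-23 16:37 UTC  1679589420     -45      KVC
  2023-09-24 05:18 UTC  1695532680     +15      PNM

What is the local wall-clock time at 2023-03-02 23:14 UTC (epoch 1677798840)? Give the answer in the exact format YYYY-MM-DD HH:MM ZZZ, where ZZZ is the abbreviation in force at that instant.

Query: 2023-03-02 23:14 UTC
Rule 1/3 (PNM, +00:15): 2022-08-13 02:53 UTC ≤ query < 2023-03-23 16:37 UTC
23·60 + 14 + 15 = 1409 min
1409 = 0·1440 + 1409; 1409 = 23·60 + 29 → 23:29, same day
→ 2023-03-02 23:29 PNM

2023-03-02 23:29 PNM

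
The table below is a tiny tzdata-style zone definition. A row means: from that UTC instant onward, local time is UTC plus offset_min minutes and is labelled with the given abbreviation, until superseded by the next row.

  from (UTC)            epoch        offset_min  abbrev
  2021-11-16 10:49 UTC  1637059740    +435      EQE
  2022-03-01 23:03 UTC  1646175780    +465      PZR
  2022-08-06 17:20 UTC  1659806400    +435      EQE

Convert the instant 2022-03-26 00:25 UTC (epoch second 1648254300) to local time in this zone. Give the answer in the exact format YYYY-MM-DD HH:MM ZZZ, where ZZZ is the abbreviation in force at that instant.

Query: 2022-03-26 00:25 UTC
Rule 2/3 (PZR, +07:45): 2022-03-01 23:03 UTC ≤ query < 2022-08-06 17:20 UTC
0·60 + 25 + 465 = 490 min
490 = 0·1440 + 490; 490 = 8·60 + 10 → 08:10, same day
→ 2022-03-26 08:10 PZR

2022-03-26 08:10 PZR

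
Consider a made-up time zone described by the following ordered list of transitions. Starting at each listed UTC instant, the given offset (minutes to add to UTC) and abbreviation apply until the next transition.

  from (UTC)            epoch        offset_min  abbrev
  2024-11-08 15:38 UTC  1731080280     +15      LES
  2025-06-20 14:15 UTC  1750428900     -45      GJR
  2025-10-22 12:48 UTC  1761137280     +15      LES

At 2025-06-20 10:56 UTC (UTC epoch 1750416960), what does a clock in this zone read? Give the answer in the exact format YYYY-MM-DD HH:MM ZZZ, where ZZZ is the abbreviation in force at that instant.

Query: 2025-06-20 10:56 UTC
Rule 1/3 (LES, +00:15): 2024-11-08 15:38 UTC ≤ query < 2025-06-20 14:15 UTC
10·60 + 56 + 15 = 671 min
671 = 0·1440 + 671; 671 = 11·60 + 11 → 11:11, same day
→ 2025-06-20 11:11 LES

2025-06-20 11:11 LES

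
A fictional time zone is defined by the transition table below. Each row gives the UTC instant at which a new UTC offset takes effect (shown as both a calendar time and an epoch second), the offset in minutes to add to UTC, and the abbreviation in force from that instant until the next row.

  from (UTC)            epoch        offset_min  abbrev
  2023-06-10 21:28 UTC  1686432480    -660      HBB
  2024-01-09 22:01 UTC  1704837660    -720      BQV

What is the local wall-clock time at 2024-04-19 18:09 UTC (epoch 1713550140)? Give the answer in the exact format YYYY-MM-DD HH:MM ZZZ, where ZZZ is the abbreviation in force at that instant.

Query: 2024-04-19 18:09 UTC
Rule 2/2 (BQV, -12:00): 2024-01-09 22:01 UTC ≤ query < +∞
18·60 + 9 - 720 = 369 min
369 = 0·1440 + 369; 369 = 6·60 + 9 → 06:09, same day
→ 2024-04-19 06:09 BQV

2024-04-19 06:09 BQV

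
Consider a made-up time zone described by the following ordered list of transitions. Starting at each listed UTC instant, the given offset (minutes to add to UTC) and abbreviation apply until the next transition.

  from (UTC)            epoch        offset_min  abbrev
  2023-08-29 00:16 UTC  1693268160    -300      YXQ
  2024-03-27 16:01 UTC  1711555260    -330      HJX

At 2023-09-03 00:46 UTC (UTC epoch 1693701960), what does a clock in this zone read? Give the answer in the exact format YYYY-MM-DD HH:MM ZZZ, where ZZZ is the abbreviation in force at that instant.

Query: 2023-09-03 00:46 UTC
Rule 1/2 (YXQ, -05:00): 2023-08-29 00:16 UTC ≤ query < 2024-03-27 16:01 UTC
0·60 + 46 - 300 = -254 min
-254 = -1·1440 + 1186; 1186 = 19·60 + 46 → 19:46, 2023-09-03 - 1 day = 2023-09-02
→ 2023-09-02 19:46 YXQ

2023-09-02 19:46 YXQ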